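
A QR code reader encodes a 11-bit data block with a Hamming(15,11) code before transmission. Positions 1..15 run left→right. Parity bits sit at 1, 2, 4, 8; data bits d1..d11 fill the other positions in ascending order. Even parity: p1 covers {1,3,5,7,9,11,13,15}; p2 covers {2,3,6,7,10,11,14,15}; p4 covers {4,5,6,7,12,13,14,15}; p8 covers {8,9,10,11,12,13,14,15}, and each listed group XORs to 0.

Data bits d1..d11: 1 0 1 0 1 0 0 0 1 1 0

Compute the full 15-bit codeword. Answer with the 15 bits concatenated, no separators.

111101011000110

Place data at non-parity positions: p1 p2 1 p4 0 1 0 p8 1 0 0 0 1 1 0
p1 (pos 1,3,5,7,9,11,13,15): XOR of data positions = 1⊕0⊕0⊕1⊕0⊕1⊕0 = 1
p2 (pos 2,3,6,7,10,11,14,15): XOR of data positions = 1⊕1⊕0⊕0⊕0⊕1⊕0 = 1
p4 (pos 4,5,6,7,12,13,14,15): XOR of data positions = 0⊕1⊕0⊕0⊕1⊕1⊕0 = 1
p8 (pos 8,9,10,11,12,13,14,15): XOR of data positions = 1⊕0⊕0⊕0⊕1⊕1⊕0 = 1
Codeword: 111101011000110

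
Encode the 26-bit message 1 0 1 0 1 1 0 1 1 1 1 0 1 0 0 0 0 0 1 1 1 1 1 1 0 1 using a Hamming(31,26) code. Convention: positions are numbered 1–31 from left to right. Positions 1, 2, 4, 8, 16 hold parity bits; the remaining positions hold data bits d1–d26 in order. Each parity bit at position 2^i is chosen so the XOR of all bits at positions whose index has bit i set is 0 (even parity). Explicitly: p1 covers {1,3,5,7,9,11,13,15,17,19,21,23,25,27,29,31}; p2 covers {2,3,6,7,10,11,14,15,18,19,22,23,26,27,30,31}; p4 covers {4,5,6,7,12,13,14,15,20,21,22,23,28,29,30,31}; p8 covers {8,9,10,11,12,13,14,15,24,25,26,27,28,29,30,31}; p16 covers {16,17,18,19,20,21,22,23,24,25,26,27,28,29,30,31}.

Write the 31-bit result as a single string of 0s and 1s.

Place data at non-parity positions: p1 p2 1 p4 0 1 0 p8 1 1 0 1 1 1 1 p16 0 1 0 0 0 0 0 1 1 1 1 1 1 0 1
p1 (pos 1,3,5,7,9,11,13,15,17,19,21,23,25,27,29,31): XOR of data positions = 1⊕0⊕0⊕1⊕0⊕1⊕1⊕0⊕0⊕0⊕0⊕1⊕1⊕1⊕1 = 0
p2 (pos 2,3,6,7,10,11,14,15,18,19,22,23,26,27,30,31): XOR of data positions = 1⊕1⊕0⊕1⊕0⊕1⊕1⊕1⊕0⊕0⊕0⊕1⊕1⊕0⊕1 = 1
p4 (pos 4,5,6,7,12,13,14,15,20,21,22,23,28,29,30,31): XOR of data positions = 0⊕1⊕0⊕1⊕1⊕1⊕1⊕0⊕0⊕0⊕0⊕1⊕1⊕0⊕1 = 0
p8 (pos 8,9,10,11,12,13,14,15,24,25,26,27,28,29,30,31): XOR of data positions = 1⊕1⊕0⊕1⊕1⊕1⊕1⊕1⊕1⊕1⊕1⊕1⊕1⊕0⊕1 = 1
p16 (pos 16,17,18,19,20,21,22,23,24,25,26,27,28,29,30,31): XOR of data positions = 0⊕1⊕0⊕0⊕0⊕0⊕0⊕1⊕1⊕1⊕1⊕1⊕1⊕0⊕1 = 0
Codeword: 0110010111011110010000011111101

0110010111011110010000011111101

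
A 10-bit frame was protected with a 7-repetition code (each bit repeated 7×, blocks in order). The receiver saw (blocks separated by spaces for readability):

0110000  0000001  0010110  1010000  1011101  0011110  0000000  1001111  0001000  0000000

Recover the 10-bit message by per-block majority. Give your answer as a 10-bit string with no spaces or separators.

0000110100

Block 1 (0110000): 2 ones → 0
Block 2 (0000001): 1 one → 0
Block 3 (0010110): 3 ones → 0
Block 4 (1010000): 2 ones → 0
Block 5 (1011101): 5 ones → 1
Block 6 (0011110): 4 ones → 1
Block 7 (0000000): 0 ones → 0
Block 8 (1001111): 5 ones → 1
Block 9 (0001000): 1 one → 0
Block 10 (0000000): 0 ones → 0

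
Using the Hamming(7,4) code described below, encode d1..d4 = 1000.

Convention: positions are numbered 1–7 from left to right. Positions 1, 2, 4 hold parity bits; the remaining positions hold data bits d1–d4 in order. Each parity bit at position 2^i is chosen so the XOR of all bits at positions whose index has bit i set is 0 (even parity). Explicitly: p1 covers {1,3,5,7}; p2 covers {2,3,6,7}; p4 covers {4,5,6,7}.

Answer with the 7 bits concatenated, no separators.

1110000

Place data at non-parity positions: p1 p2 1 p4 0 0 0
p1 (pos 1,3,5,7): XOR of data positions = 1⊕0⊕0 = 1
p2 (pos 2,3,6,7): XOR of data positions = 1⊕0⊕0 = 1
p4 (pos 4,5,6,7): XOR of data positions = 0⊕0⊕0 = 0
Codeword: 1110000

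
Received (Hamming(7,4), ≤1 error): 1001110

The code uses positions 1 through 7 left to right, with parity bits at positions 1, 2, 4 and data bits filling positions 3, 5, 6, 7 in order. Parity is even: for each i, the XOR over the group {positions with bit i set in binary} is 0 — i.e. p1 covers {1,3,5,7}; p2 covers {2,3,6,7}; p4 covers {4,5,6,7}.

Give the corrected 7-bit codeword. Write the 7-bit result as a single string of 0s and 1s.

s1 (pos 1,3,5,7): 1⊕0⊕1⊕0 = 0
s2 (pos 2,3,6,7): 0⊕0⊕1⊕0 = 1
s4 (pos 4,5,6,7): 1⊕1⊕1⊕0 = 1
Syndrome s4…s1 = 110 → error at position 6.
Flip position 6: 1001110 → 1001100

1001100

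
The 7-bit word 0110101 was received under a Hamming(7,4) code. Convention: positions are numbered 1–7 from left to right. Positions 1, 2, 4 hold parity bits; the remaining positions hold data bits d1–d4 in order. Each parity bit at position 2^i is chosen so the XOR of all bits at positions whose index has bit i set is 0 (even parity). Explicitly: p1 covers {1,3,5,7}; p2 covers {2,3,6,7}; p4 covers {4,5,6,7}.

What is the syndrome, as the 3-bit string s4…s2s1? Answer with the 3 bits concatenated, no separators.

011

s1 (pos 1,3,5,7): 0⊕1⊕1⊕1 = 1
s2 (pos 2,3,6,7): 1⊕1⊕0⊕1 = 1
s4 (pos 4,5,6,7): 0⊕1⊕0⊕1 = 0
Syndrome s4…s1 = 011 → error at position 3.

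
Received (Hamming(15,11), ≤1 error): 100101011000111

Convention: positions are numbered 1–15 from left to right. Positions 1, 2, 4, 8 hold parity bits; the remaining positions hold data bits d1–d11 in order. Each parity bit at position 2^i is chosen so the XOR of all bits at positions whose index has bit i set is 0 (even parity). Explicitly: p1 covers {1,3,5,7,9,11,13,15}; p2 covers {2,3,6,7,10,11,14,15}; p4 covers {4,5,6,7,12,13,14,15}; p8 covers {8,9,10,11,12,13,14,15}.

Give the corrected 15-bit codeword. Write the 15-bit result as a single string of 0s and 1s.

s1 (pos 1,3,5,7,9,11,13,15): 1⊕0⊕0⊕0⊕1⊕0⊕1⊕1 = 0
s2 (pos 2,3,6,7,10,11,14,15): 0⊕0⊕1⊕0⊕0⊕0⊕1⊕1 = 1
s4 (pos 4,5,6,7,12,13,14,15): 1⊕0⊕1⊕0⊕0⊕1⊕1⊕1 = 1
s8 (pos 8,9,10,11,12,13,14,15): 1⊕1⊕0⊕0⊕0⊕1⊕1⊕1 = 1
Syndrome s8…s1 = 1110 → error at position 14.
Flip position 14: 100101011000111 → 100101011000101

100101011000101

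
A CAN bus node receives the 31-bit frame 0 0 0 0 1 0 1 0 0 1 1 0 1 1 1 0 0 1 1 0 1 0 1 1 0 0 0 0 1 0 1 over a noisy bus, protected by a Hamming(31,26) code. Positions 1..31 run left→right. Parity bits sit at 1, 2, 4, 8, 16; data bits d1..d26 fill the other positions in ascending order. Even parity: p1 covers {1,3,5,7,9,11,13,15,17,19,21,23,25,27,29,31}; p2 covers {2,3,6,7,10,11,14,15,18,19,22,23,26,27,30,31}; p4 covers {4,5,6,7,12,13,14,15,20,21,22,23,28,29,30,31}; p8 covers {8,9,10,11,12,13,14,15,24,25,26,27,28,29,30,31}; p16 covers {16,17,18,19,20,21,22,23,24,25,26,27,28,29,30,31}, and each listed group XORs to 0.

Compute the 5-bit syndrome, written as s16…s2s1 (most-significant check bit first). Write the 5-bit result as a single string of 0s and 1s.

10110

s1 (pos 1,3,5,7,9,11,13,15,17,19,21,23,25,27,29,31): 0⊕0⊕1⊕1⊕0⊕1⊕1⊕1⊕0⊕1⊕1⊕1⊕0⊕0⊕1⊕1 = 0
s2 (pos 2,3,6,7,10,11,14,15,18,19,22,23,26,27,30,31): 0⊕0⊕0⊕1⊕1⊕1⊕1⊕1⊕1⊕1⊕0⊕1⊕0⊕0⊕0⊕1 = 1
s4 (pos 4,5,6,7,12,13,14,15,20,21,22,23,28,29,30,31): 0⊕1⊕0⊕1⊕0⊕1⊕1⊕1⊕0⊕1⊕0⊕1⊕0⊕1⊕0⊕1 = 1
s8 (pos 8,9,10,11,12,13,14,15,24,25,26,27,28,29,30,31): 0⊕0⊕1⊕1⊕0⊕1⊕1⊕1⊕1⊕0⊕0⊕0⊕0⊕1⊕0⊕1 = 0
s16 (pos 16,17,18,19,20,21,22,23,24,25,26,27,28,29,30,31): 0⊕0⊕1⊕1⊕0⊕1⊕0⊕1⊕1⊕0⊕0⊕0⊕0⊕1⊕0⊕1 = 1
Syndrome s16…s1 = 10110 → error at position 22.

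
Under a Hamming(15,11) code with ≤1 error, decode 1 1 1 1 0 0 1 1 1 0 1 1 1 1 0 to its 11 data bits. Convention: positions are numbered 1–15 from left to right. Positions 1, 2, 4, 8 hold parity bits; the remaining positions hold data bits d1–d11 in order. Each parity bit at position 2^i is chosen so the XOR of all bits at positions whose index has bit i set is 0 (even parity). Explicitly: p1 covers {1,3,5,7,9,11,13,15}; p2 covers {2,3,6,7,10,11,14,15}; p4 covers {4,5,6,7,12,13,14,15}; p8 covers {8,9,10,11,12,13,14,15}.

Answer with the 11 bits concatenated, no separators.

10111011110

s1 (pos 1,3,5,7,9,11,13,15): 1⊕1⊕0⊕1⊕1⊕1⊕1⊕0 = 0
s2 (pos 2,3,6,7,10,11,14,15): 1⊕1⊕0⊕1⊕0⊕1⊕1⊕0 = 1
s4 (pos 4,5,6,7,12,13,14,15): 1⊕0⊕0⊕1⊕1⊕1⊕1⊕0 = 1
s8 (pos 8,9,10,11,12,13,14,15): 1⊕1⊕0⊕1⊕1⊕1⊕1⊕0 = 0
Syndrome s8…s1 = 0110 → error at position 6.
Flip position 6: 111100111011110 → 111101111011110
Read data bits from positions 3,5,6,7,9,10,11,12,13,14,15: 10111011110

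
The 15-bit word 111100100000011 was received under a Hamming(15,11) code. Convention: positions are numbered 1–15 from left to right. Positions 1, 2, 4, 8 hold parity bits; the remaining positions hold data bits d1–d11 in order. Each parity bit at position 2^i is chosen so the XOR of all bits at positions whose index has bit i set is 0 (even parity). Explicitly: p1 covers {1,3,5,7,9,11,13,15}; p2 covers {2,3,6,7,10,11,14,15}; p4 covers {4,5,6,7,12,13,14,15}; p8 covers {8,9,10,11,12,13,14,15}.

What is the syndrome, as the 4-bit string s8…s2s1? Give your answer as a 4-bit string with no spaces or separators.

s1 (pos 1,3,5,7,9,11,13,15): 1⊕1⊕0⊕1⊕0⊕0⊕0⊕1 = 0
s2 (pos 2,3,6,7,10,11,14,15): 1⊕1⊕0⊕1⊕0⊕0⊕1⊕1 = 1
s4 (pos 4,5,6,7,12,13,14,15): 1⊕0⊕0⊕1⊕0⊕0⊕1⊕1 = 0
s8 (pos 8,9,10,11,12,13,14,15): 0⊕0⊕0⊕0⊕0⊕0⊕1⊕1 = 0
Syndrome s8…s1 = 0010 → error at position 2.

0010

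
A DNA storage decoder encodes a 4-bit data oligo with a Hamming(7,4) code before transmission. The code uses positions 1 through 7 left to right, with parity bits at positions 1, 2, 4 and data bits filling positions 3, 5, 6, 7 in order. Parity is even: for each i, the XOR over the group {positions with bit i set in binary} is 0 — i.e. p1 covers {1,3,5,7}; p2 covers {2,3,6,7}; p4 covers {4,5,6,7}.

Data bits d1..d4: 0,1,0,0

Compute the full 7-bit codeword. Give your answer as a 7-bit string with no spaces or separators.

1001100

Place data at non-parity positions: p1 p2 0 p4 1 0 0
p1 (pos 1,3,5,7): XOR of data positions = 0⊕1⊕0 = 1
p2 (pos 2,3,6,7): XOR of data positions = 0⊕0⊕0 = 0
p4 (pos 4,5,6,7): XOR of data positions = 1⊕0⊕0 = 1
Codeword: 1001100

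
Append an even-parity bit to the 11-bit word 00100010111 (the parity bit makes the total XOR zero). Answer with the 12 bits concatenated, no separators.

XOR of the 11 data bits: 0⊕0⊕1⊕0⊕0⊕0⊕1⊕0⊕1⊕1⊕1 = 1
Parity bit = 1 (so all 12 bits XOR to 0).

001000101111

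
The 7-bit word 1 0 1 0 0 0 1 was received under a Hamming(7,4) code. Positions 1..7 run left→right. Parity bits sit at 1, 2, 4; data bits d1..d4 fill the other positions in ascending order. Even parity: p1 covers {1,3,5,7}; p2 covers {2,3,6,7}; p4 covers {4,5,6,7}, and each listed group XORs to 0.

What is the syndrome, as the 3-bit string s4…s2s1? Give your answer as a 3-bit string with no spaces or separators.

101

s1 (pos 1,3,5,7): 1⊕1⊕0⊕1 = 1
s2 (pos 2,3,6,7): 0⊕1⊕0⊕1 = 0
s4 (pos 4,5,6,7): 0⊕0⊕0⊕1 = 1
Syndrome s4…s1 = 101 → error at position 5.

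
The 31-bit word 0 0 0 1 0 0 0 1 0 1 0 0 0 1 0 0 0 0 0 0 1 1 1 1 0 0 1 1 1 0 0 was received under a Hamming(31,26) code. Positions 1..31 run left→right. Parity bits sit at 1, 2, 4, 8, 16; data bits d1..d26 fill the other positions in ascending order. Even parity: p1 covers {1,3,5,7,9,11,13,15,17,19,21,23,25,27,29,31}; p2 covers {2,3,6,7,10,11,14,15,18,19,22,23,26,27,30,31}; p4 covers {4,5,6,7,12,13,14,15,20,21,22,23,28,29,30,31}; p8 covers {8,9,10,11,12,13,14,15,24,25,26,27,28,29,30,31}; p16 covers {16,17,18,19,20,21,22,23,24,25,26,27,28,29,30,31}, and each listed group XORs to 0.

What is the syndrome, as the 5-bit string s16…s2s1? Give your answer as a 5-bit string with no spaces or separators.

11110

s1 (pos 1,3,5,7,9,11,13,15,17,19,21,23,25,27,29,31): 0⊕0⊕0⊕0⊕0⊕0⊕0⊕0⊕0⊕0⊕1⊕1⊕0⊕1⊕1⊕0 = 0
s2 (pos 2,3,6,7,10,11,14,15,18,19,22,23,26,27,30,31): 0⊕0⊕0⊕0⊕1⊕0⊕1⊕0⊕0⊕0⊕1⊕1⊕0⊕1⊕0⊕0 = 1
s4 (pos 4,5,6,7,12,13,14,15,20,21,22,23,28,29,30,31): 1⊕0⊕0⊕0⊕0⊕0⊕1⊕0⊕0⊕1⊕1⊕1⊕1⊕1⊕0⊕0 = 1
s8 (pos 8,9,10,11,12,13,14,15,24,25,26,27,28,29,30,31): 1⊕0⊕1⊕0⊕0⊕0⊕1⊕0⊕1⊕0⊕0⊕1⊕1⊕1⊕0⊕0 = 1
s16 (pos 16,17,18,19,20,21,22,23,24,25,26,27,28,29,30,31): 0⊕0⊕0⊕0⊕0⊕1⊕1⊕1⊕1⊕0⊕0⊕1⊕1⊕1⊕0⊕0 = 1
Syndrome s16…s1 = 11110 → error at position 30.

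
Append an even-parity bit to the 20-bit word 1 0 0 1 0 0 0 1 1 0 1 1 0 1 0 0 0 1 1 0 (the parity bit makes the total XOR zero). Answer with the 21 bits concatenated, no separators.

100100011011010001101

XOR of the 20 data bits: 1⊕0⊕0⊕1⊕0⊕0⊕0⊕1⊕1⊕0⊕1⊕1⊕0⊕1⊕0⊕0⊕0⊕1⊕1⊕0 = 1
Parity bit = 1 (so all 21 bits XOR to 0).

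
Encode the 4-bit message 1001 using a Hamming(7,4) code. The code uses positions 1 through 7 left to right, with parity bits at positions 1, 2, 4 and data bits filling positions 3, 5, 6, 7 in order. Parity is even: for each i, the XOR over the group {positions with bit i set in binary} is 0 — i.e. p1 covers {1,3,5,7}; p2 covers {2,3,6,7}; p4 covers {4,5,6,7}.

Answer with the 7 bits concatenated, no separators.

Place data at non-parity positions: p1 p2 1 p4 0 0 1
p1 (pos 1,3,5,7): XOR of data positions = 1⊕0⊕1 = 0
p2 (pos 2,3,6,7): XOR of data positions = 1⊕0⊕1 = 0
p4 (pos 4,5,6,7): XOR of data positions = 0⊕0⊕1 = 1
Codeword: 0011001

0011001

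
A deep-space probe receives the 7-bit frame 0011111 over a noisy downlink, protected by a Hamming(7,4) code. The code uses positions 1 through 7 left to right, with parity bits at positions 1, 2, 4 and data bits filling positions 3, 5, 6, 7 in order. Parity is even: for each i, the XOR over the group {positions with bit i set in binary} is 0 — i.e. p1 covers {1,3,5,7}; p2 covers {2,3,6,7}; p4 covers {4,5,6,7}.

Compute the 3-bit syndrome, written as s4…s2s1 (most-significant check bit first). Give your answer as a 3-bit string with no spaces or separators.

011

s1 (pos 1,3,5,7): 0⊕1⊕1⊕1 = 1
s2 (pos 2,3,6,7): 0⊕1⊕1⊕1 = 1
s4 (pos 4,5,6,7): 1⊕1⊕1⊕1 = 0
Syndrome s4…s1 = 011 → error at position 3.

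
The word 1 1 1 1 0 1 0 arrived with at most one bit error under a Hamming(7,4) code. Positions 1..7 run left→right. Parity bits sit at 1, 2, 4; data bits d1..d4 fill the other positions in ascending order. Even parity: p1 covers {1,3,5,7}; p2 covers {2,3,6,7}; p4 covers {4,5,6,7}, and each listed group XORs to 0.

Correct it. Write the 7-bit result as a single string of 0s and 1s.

1011010

s1 (pos 1,3,5,7): 1⊕1⊕0⊕0 = 0
s2 (pos 2,3,6,7): 1⊕1⊕1⊕0 = 1
s4 (pos 4,5,6,7): 1⊕0⊕1⊕0 = 0
Syndrome s4…s1 = 010 → error at position 2.
Flip position 2: 1111010 → 1011010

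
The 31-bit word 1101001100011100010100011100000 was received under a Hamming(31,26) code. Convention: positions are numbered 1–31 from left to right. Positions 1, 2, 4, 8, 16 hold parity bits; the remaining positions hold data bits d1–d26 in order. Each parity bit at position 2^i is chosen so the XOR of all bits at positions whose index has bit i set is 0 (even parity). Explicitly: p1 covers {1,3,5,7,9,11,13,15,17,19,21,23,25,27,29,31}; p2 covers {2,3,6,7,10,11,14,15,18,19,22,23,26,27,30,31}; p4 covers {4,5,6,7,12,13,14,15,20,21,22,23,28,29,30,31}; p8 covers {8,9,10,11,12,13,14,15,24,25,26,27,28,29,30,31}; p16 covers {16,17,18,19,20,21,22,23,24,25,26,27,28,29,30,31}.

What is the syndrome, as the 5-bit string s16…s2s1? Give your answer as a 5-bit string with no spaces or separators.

11010

s1 (pos 1,3,5,7,9,11,13,15,17,19,21,23,25,27,29,31): 1⊕0⊕0⊕1⊕0⊕0⊕1⊕0⊕0⊕0⊕0⊕0⊕1⊕0⊕0⊕0 = 0
s2 (pos 2,3,6,7,10,11,14,15,18,19,22,23,26,27,30,31): 1⊕0⊕0⊕1⊕0⊕0⊕1⊕0⊕1⊕0⊕0⊕0⊕1⊕0⊕0⊕0 = 1
s4 (pos 4,5,6,7,12,13,14,15,20,21,22,23,28,29,30,31): 1⊕0⊕0⊕1⊕1⊕1⊕1⊕0⊕1⊕0⊕0⊕0⊕0⊕0⊕0⊕0 = 0
s8 (pos 8,9,10,11,12,13,14,15,24,25,26,27,28,29,30,31): 1⊕0⊕0⊕0⊕1⊕1⊕1⊕0⊕1⊕1⊕1⊕0⊕0⊕0⊕0⊕0 = 1
s16 (pos 16,17,18,19,20,21,22,23,24,25,26,27,28,29,30,31): 0⊕0⊕1⊕0⊕1⊕0⊕0⊕0⊕1⊕1⊕1⊕0⊕0⊕0⊕0⊕0 = 1
Syndrome s16…s1 = 11010 → error at position 26.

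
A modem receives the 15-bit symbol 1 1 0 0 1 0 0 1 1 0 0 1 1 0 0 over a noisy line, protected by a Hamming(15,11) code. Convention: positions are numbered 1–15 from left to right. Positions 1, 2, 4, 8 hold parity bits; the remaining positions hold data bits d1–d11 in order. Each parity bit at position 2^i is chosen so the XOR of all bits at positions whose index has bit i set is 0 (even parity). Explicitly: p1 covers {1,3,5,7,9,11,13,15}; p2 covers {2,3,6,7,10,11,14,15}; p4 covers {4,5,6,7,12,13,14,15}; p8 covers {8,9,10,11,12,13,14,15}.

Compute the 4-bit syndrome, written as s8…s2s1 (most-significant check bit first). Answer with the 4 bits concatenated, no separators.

s1 (pos 1,3,5,7,9,11,13,15): 1⊕0⊕1⊕0⊕1⊕0⊕1⊕0 = 0
s2 (pos 2,3,6,7,10,11,14,15): 1⊕0⊕0⊕0⊕0⊕0⊕0⊕0 = 1
s4 (pos 4,5,6,7,12,13,14,15): 0⊕1⊕0⊕0⊕1⊕1⊕0⊕0 = 1
s8 (pos 8,9,10,11,12,13,14,15): 1⊕1⊕0⊕0⊕1⊕1⊕0⊕0 = 0
Syndrome s8…s1 = 0110 → error at position 6.

0110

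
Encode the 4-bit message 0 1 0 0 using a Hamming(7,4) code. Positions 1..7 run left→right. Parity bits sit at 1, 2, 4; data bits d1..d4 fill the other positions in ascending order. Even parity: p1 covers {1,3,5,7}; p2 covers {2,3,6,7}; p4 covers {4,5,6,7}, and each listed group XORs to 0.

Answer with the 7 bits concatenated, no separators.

1001100

Place data at non-parity positions: p1 p2 0 p4 1 0 0
p1 (pos 1,3,5,7): XOR of data positions = 0⊕1⊕0 = 1
p2 (pos 2,3,6,7): XOR of data positions = 0⊕0⊕0 = 0
p4 (pos 4,5,6,7): XOR of data positions = 1⊕0⊕0 = 1
Codeword: 1001100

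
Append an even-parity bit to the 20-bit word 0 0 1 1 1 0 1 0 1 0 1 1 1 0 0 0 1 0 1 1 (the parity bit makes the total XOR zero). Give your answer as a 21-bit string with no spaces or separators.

001110101011100010111

XOR of the 20 data bits: 0⊕0⊕1⊕1⊕1⊕0⊕1⊕0⊕1⊕0⊕1⊕1⊕1⊕0⊕0⊕0⊕1⊕0⊕1⊕1 = 1
Parity bit = 1 (so all 21 bits XOR to 0).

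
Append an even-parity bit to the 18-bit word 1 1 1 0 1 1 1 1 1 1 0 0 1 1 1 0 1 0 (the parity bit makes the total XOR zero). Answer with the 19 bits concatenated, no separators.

XOR of the 18 data bits: 1⊕1⊕1⊕0⊕1⊕1⊕1⊕1⊕1⊕1⊕0⊕0⊕1⊕1⊕1⊕0⊕1⊕0 = 1
Parity bit = 1 (so all 19 bits XOR to 0).

1110111111001110101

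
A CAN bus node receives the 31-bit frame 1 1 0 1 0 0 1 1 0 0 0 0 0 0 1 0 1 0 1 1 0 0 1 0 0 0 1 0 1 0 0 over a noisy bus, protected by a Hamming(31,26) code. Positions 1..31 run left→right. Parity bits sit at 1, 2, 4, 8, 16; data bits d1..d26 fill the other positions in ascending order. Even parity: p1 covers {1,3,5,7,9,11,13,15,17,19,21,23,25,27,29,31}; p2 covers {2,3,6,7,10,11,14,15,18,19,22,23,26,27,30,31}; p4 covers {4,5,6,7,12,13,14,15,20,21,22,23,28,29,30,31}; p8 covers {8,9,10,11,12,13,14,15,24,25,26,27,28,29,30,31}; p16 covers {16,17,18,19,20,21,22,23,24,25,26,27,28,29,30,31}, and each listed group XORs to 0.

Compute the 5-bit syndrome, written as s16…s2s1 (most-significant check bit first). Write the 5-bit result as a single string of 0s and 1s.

00000

s1 (pos 1,3,5,7,9,11,13,15,17,19,21,23,25,27,29,31): 1⊕0⊕0⊕1⊕0⊕0⊕0⊕1⊕1⊕1⊕0⊕1⊕0⊕1⊕1⊕0 = 0
s2 (pos 2,3,6,7,10,11,14,15,18,19,22,23,26,27,30,31): 1⊕0⊕0⊕1⊕0⊕0⊕0⊕1⊕0⊕1⊕0⊕1⊕0⊕1⊕0⊕0 = 0
s4 (pos 4,5,6,7,12,13,14,15,20,21,22,23,28,29,30,31): 1⊕0⊕0⊕1⊕0⊕0⊕0⊕1⊕1⊕0⊕0⊕1⊕0⊕1⊕0⊕0 = 0
s8 (pos 8,9,10,11,12,13,14,15,24,25,26,27,28,29,30,31): 1⊕0⊕0⊕0⊕0⊕0⊕0⊕1⊕0⊕0⊕0⊕1⊕0⊕1⊕0⊕0 = 0
s16 (pos 16,17,18,19,20,21,22,23,24,25,26,27,28,29,30,31): 0⊕1⊕0⊕1⊕1⊕0⊕0⊕1⊕0⊕0⊕0⊕1⊕0⊕1⊕0⊕0 = 0
Syndrome s16…s1 = 00000 → no error.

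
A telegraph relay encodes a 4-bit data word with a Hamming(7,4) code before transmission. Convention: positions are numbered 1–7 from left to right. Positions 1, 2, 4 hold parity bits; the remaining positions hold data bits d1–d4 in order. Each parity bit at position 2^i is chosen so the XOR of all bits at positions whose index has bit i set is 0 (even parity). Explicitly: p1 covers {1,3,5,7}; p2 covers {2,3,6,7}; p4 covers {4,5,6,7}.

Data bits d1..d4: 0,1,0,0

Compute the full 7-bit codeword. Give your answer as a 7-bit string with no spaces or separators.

1001100

Place data at non-parity positions: p1 p2 0 p4 1 0 0
p1 (pos 1,3,5,7): XOR of data positions = 0⊕1⊕0 = 1
p2 (pos 2,3,6,7): XOR of data positions = 0⊕0⊕0 = 0
p4 (pos 4,5,6,7): XOR of data positions = 1⊕0⊕0 = 1
Codeword: 1001100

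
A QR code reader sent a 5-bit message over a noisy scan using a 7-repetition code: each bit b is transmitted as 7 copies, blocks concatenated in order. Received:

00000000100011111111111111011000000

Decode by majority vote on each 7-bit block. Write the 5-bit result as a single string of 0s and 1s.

Block 1 (0000000): 0 ones → 0
Block 2 (0100011): 3 ones → 0
Block 3 (1111111): 7 ones → 1
Block 4 (1111101): 6 ones → 1
Block 5 (1000000): 1 one → 0

00110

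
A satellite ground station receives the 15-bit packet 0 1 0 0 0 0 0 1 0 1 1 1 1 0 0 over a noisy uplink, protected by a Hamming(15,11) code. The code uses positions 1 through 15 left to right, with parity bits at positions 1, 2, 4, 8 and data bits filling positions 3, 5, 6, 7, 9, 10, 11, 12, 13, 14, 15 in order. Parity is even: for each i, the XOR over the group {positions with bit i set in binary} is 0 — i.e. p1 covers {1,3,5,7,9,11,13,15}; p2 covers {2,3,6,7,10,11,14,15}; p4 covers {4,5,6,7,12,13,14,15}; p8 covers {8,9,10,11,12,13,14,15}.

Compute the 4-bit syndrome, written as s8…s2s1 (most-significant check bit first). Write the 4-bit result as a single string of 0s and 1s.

s1 (pos 1,3,5,7,9,11,13,15): 0⊕0⊕0⊕0⊕0⊕1⊕1⊕0 = 0
s2 (pos 2,3,6,7,10,11,14,15): 1⊕0⊕0⊕0⊕1⊕1⊕0⊕0 = 1
s4 (pos 4,5,6,7,12,13,14,15): 0⊕0⊕0⊕0⊕1⊕1⊕0⊕0 = 0
s8 (pos 8,9,10,11,12,13,14,15): 1⊕0⊕1⊕1⊕1⊕1⊕0⊕0 = 1
Syndrome s8…s1 = 1010 → error at position 10.

1010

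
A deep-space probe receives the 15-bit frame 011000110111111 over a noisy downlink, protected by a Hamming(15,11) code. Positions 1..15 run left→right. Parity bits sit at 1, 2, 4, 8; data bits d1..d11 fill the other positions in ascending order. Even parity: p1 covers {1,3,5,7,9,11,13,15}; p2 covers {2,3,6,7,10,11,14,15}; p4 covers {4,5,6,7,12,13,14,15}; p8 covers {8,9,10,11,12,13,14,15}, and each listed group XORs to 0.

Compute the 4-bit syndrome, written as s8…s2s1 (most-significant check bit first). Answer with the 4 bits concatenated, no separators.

s1 (pos 1,3,5,7,9,11,13,15): 0⊕1⊕0⊕1⊕0⊕1⊕1⊕1 = 1
s2 (pos 2,3,6,7,10,11,14,15): 1⊕1⊕0⊕1⊕1⊕1⊕1⊕1 = 1
s4 (pos 4,5,6,7,12,13,14,15): 0⊕0⊕0⊕1⊕1⊕1⊕1⊕1 = 1
s8 (pos 8,9,10,11,12,13,14,15): 1⊕0⊕1⊕1⊕1⊕1⊕1⊕1 = 1
Syndrome s8…s1 = 1111 → error at position 15.

1111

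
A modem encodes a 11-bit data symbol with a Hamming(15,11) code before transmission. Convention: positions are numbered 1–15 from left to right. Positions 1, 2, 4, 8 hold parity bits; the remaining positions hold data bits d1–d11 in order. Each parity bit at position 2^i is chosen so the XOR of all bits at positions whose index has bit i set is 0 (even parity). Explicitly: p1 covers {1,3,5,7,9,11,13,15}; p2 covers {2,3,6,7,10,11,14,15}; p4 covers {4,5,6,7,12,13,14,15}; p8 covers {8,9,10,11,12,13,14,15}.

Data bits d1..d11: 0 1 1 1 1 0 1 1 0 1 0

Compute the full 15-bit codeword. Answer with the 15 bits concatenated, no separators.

000111101011010

Place data at non-parity positions: p1 p2 0 p4 1 1 1 p8 1 0 1 1 0 1 0
p1 (pos 1,3,5,7,9,11,13,15): XOR of data positions = 0⊕1⊕1⊕1⊕1⊕0⊕0 = 0
p2 (pos 2,3,6,7,10,11,14,15): XOR of data positions = 0⊕1⊕1⊕0⊕1⊕1⊕0 = 0
p4 (pos 4,5,6,7,12,13,14,15): XOR of data positions = 1⊕1⊕1⊕1⊕0⊕1⊕0 = 1
p8 (pos 8,9,10,11,12,13,14,15): XOR of data positions = 1⊕0⊕1⊕1⊕0⊕1⊕0 = 0
Codeword: 000111101011010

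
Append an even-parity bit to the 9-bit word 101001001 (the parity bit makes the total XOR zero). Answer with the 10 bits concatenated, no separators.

1010010010

XOR of the 9 data bits: 1⊕0⊕1⊕0⊕0⊕1⊕0⊕0⊕1 = 0
Parity bit = 0 (so all 10 bits XOR to 0).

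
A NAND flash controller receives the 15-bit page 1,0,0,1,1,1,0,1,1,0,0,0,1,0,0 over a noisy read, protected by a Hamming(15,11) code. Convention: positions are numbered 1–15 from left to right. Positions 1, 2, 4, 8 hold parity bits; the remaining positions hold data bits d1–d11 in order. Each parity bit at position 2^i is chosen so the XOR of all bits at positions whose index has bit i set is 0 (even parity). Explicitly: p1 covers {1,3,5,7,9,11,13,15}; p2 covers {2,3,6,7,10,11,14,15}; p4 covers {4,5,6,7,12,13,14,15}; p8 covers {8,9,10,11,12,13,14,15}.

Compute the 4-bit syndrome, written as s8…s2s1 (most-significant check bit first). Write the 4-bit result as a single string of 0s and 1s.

s1 (pos 1,3,5,7,9,11,13,15): 1⊕0⊕1⊕0⊕1⊕0⊕1⊕0 = 0
s2 (pos 2,3,6,7,10,11,14,15): 0⊕0⊕1⊕0⊕0⊕0⊕0⊕0 = 1
s4 (pos 4,5,6,7,12,13,14,15): 1⊕1⊕1⊕0⊕0⊕1⊕0⊕0 = 0
s8 (pos 8,9,10,11,12,13,14,15): 1⊕1⊕0⊕0⊕0⊕1⊕0⊕0 = 1
Syndrome s8…s1 = 1010 → error at position 10.

1010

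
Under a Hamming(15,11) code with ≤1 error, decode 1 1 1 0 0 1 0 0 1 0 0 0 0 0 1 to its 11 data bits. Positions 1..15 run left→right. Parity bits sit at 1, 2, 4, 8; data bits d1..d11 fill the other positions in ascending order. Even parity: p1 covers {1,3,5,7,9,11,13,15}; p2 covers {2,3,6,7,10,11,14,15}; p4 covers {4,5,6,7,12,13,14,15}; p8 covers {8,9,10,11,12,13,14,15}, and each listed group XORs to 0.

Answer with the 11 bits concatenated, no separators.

s1 (pos 1,3,5,7,9,11,13,15): 1⊕1⊕0⊕0⊕1⊕0⊕0⊕1 = 0
s2 (pos 2,3,6,7,10,11,14,15): 1⊕1⊕1⊕0⊕0⊕0⊕0⊕1 = 0
s4 (pos 4,5,6,7,12,13,14,15): 0⊕0⊕1⊕0⊕0⊕0⊕0⊕1 = 0
s8 (pos 8,9,10,11,12,13,14,15): 0⊕1⊕0⊕0⊕0⊕0⊕0⊕1 = 0
Syndrome s8…s1 = 0000 → no error.
Read data bits from positions 3,5,6,7,9,10,11,12,13,14,15: 10101000001

10101000001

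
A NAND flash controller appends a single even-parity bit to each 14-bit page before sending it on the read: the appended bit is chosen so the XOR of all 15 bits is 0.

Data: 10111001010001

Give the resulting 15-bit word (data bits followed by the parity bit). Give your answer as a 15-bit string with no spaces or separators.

XOR of the 14 data bits: 1⊕0⊕1⊕1⊕1⊕0⊕0⊕1⊕0⊕1⊕0⊕0⊕0⊕1 = 1
Parity bit = 1 (so all 15 bits XOR to 0).

101110010100011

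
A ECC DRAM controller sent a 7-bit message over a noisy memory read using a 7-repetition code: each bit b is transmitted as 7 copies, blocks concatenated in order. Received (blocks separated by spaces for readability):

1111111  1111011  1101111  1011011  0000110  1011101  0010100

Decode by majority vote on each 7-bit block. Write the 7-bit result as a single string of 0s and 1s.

1111010

Block 1 (1111111): 7 ones → 1
Block 2 (1111011): 6 ones → 1
Block 3 (1101111): 6 ones → 1
Block 4 (1011011): 5 ones → 1
Block 5 (0000110): 2 ones → 0
Block 6 (1011101): 5 ones → 1
Block 7 (0010100): 2 ones → 0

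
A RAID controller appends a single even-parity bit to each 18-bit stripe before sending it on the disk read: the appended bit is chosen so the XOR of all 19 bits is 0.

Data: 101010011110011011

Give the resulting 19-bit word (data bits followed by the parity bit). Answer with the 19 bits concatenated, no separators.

XOR of the 18 data bits: 1⊕0⊕1⊕0⊕1⊕0⊕0⊕1⊕1⊕1⊕1⊕0⊕0⊕1⊕1⊕0⊕1⊕1 = 1
Parity bit = 1 (so all 19 bits XOR to 0).

1010100111100110111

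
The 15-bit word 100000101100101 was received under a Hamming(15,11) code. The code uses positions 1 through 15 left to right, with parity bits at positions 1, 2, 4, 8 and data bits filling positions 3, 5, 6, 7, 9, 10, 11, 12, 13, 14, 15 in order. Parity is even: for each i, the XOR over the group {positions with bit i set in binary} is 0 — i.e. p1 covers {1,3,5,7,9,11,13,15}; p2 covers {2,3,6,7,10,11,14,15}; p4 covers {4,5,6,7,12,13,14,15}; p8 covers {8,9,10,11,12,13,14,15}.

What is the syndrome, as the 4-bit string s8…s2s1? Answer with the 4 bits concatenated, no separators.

0111

s1 (pos 1,3,5,7,9,11,13,15): 1⊕0⊕0⊕1⊕1⊕0⊕1⊕1 = 1
s2 (pos 2,3,6,7,10,11,14,15): 0⊕0⊕0⊕1⊕1⊕0⊕0⊕1 = 1
s4 (pos 4,5,6,7,12,13,14,15): 0⊕0⊕0⊕1⊕0⊕1⊕0⊕1 = 1
s8 (pos 8,9,10,11,12,13,14,15): 0⊕1⊕1⊕0⊕0⊕1⊕0⊕1 = 0
Syndrome s8…s1 = 0111 → error at position 7.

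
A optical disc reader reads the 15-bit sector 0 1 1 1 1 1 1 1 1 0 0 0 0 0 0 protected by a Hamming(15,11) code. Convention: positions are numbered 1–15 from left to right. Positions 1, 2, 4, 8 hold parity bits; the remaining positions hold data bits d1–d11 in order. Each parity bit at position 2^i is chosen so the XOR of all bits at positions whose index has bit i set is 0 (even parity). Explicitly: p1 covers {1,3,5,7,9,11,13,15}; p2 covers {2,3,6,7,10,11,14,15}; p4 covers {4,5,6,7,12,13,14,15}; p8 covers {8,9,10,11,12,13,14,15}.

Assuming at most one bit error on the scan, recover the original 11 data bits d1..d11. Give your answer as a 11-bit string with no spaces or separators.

s1 (pos 1,3,5,7,9,11,13,15): 0⊕1⊕1⊕1⊕1⊕0⊕0⊕0 = 0
s2 (pos 2,3,6,7,10,11,14,15): 1⊕1⊕1⊕1⊕0⊕0⊕0⊕0 = 0
s4 (pos 4,5,6,7,12,13,14,15): 1⊕1⊕1⊕1⊕0⊕0⊕0⊕0 = 0
s8 (pos 8,9,10,11,12,13,14,15): 1⊕1⊕0⊕0⊕0⊕0⊕0⊕0 = 0
Syndrome s8…s1 = 0000 → no error.
Read data bits from positions 3,5,6,7,9,10,11,12,13,14,15: 11111000000

11111000000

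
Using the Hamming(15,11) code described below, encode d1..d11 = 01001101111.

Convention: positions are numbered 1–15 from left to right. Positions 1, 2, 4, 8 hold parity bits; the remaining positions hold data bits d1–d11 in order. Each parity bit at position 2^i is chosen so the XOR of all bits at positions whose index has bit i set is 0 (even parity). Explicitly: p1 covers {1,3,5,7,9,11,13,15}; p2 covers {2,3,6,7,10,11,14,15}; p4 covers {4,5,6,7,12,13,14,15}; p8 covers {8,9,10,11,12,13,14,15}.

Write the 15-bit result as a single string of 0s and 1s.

010110001101111

Place data at non-parity positions: p1 p2 0 p4 1 0 0 p8 1 1 0 1 1 1 1
p1 (pos 1,3,5,7,9,11,13,15): XOR of data positions = 0⊕1⊕0⊕1⊕0⊕1⊕1 = 0
p2 (pos 2,3,6,7,10,11,14,15): XOR of data positions = 0⊕0⊕0⊕1⊕0⊕1⊕1 = 1
p4 (pos 4,5,6,7,12,13,14,15): XOR of data positions = 1⊕0⊕0⊕1⊕1⊕1⊕1 = 1
p8 (pos 8,9,10,11,12,13,14,15): XOR of data positions = 1⊕1⊕0⊕1⊕1⊕1⊕1 = 0
Codeword: 010110001101111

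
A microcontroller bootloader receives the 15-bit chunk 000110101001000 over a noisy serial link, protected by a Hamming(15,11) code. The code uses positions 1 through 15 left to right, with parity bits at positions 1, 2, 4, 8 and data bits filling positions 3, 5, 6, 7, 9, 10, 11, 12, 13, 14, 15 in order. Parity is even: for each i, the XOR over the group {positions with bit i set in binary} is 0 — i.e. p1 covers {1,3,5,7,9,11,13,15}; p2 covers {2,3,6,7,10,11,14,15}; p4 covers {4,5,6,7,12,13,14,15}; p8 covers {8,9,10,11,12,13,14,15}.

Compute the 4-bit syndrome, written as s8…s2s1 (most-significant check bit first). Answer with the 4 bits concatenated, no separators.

0011

s1 (pos 1,3,5,7,9,11,13,15): 0⊕0⊕1⊕1⊕1⊕0⊕0⊕0 = 1
s2 (pos 2,3,6,7,10,11,14,15): 0⊕0⊕0⊕1⊕0⊕0⊕0⊕0 = 1
s4 (pos 4,5,6,7,12,13,14,15): 1⊕1⊕0⊕1⊕1⊕0⊕0⊕0 = 0
s8 (pos 8,9,10,11,12,13,14,15): 0⊕1⊕0⊕0⊕1⊕0⊕0⊕0 = 0
Syndrome s8…s1 = 0011 → error at position 3.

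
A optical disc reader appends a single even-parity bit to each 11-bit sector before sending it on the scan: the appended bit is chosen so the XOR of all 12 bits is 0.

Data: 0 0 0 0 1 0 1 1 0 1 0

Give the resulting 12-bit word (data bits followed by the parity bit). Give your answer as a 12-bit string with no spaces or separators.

000010110100

XOR of the 11 data bits: 0⊕0⊕0⊕0⊕1⊕0⊕1⊕1⊕0⊕1⊕0 = 0
Parity bit = 0 (so all 12 bits XOR to 0).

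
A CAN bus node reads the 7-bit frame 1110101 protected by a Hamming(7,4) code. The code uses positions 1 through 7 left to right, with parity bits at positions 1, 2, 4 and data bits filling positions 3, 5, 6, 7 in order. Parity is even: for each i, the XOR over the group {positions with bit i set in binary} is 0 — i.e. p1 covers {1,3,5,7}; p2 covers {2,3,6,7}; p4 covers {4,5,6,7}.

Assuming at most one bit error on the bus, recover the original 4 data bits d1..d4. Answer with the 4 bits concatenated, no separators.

1101

s1 (pos 1,3,5,7): 1⊕1⊕1⊕1 = 0
s2 (pos 2,3,6,7): 1⊕1⊕0⊕1 = 1
s4 (pos 4,5,6,7): 0⊕1⊕0⊕1 = 0
Syndrome s4…s1 = 010 → error at position 2.
Flip position 2: 1110101 → 1010101
Read data bits from positions 3,5,6,7: 1101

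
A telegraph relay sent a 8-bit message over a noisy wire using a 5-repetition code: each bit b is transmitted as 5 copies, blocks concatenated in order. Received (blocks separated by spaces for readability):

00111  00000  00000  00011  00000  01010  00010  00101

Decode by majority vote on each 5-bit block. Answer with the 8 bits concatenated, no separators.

10000000

Block 1 (00111): 3 ones → 1
Block 2 (00000): 0 ones → 0
Block 3 (00000): 0 ones → 0
Block 4 (00011): 2 ones → 0
Block 5 (00000): 0 ones → 0
Block 6 (01010): 2 ones → 0
Block 7 (00010): 1 one → 0
Block 8 (00101): 2 ones → 0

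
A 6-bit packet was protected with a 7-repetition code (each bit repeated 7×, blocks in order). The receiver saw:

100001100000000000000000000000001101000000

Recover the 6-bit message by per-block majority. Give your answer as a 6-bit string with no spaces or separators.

000000

Block 1 (1000011): 3 ones → 0
Block 2 (0000000): 0 ones → 0
Block 3 (0000000): 0 ones → 0
Block 4 (0000000): 0 ones → 0
Block 5 (0000110): 2 ones → 0
Block 6 (1000000): 1 one → 0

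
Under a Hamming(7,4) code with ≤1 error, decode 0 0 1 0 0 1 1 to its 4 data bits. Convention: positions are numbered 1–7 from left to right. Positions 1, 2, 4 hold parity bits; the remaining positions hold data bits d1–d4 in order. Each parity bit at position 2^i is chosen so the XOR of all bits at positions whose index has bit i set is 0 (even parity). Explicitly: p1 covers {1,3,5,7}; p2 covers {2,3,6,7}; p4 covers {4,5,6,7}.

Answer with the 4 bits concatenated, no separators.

s1 (pos 1,3,5,7): 0⊕1⊕0⊕1 = 0
s2 (pos 2,3,6,7): 0⊕1⊕1⊕1 = 1
s4 (pos 4,5,6,7): 0⊕0⊕1⊕1 = 0
Syndrome s4…s1 = 010 → error at position 2.
Flip position 2: 0010011 → 0110011
Read data bits from positions 3,5,6,7: 1011

1011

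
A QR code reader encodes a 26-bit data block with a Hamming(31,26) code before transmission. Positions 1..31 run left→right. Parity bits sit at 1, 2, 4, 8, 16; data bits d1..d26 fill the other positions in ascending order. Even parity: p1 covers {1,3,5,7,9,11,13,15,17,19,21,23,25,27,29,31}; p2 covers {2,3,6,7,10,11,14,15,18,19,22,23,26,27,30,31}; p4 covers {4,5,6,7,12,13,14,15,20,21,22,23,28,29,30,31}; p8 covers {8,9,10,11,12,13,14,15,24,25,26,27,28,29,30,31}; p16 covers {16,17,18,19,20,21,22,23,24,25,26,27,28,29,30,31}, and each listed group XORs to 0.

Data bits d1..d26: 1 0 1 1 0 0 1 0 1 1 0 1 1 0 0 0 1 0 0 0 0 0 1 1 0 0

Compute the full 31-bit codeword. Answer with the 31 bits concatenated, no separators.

0111011100101101110001000001100

Place data at non-parity positions: p1 p2 1 p4 0 1 1 p8 0 0 1 0 1 1 0 p16 1 1 0 0 0 1 0 0 0 0 0 1 1 0 0
p1 (pos 1,3,5,7,9,11,13,15,17,19,21,23,25,27,29,31): XOR of data positions = 1⊕0⊕1⊕0⊕1⊕1⊕0⊕1⊕0⊕0⊕0⊕0⊕0⊕1⊕0 = 0
p2 (pos 2,3,6,7,10,11,14,15,18,19,22,23,26,27,30,31): XOR of data positions = 1⊕1⊕1⊕0⊕1⊕1⊕0⊕1⊕0⊕1⊕0⊕0⊕0⊕0⊕0 = 1
p4 (pos 4,5,6,7,12,13,14,15,20,21,22,23,28,29,30,31): XOR of data positions = 0⊕1⊕1⊕0⊕1⊕1⊕0⊕0⊕0⊕1⊕0⊕1⊕1⊕0⊕0 = 1
p8 (pos 8,9,10,11,12,13,14,15,24,25,26,27,28,29,30,31): XOR of data positions = 0⊕0⊕1⊕0⊕1⊕1⊕0⊕0⊕0⊕0⊕0⊕1⊕1⊕0⊕0 = 1
p16 (pos 16,17,18,19,20,21,22,23,24,25,26,27,28,29,30,31): XOR of data positions = 1⊕1⊕0⊕0⊕0⊕1⊕0⊕0⊕0⊕0⊕0⊕1⊕1⊕0⊕0 = 1
Codeword: 0111011100101101110001000001100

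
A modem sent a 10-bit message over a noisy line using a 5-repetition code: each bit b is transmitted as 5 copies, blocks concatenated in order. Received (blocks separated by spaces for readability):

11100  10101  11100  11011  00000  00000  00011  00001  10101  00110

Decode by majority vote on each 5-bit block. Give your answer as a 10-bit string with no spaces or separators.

1111000010

Block 1 (11100): 3 ones → 1
Block 2 (10101): 3 ones → 1
Block 3 (11100): 3 ones → 1
Block 4 (11011): 4 ones → 1
Block 5 (00000): 0 ones → 0
Block 6 (00000): 0 ones → 0
Block 7 (00011): 2 ones → 0
Block 8 (00001): 1 one → 0
Block 9 (10101): 3 ones → 1
Block 10 (00110): 2 ones → 0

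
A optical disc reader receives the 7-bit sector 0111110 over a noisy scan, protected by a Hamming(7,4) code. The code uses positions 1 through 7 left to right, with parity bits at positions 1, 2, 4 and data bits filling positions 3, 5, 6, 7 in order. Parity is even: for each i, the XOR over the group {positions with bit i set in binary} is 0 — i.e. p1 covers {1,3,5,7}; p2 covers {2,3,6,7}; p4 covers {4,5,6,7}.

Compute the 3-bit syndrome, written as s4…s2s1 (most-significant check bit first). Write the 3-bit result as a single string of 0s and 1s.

s1 (pos 1,3,5,7): 0⊕1⊕1⊕0 = 0
s2 (pos 2,3,6,7): 1⊕1⊕1⊕0 = 1
s4 (pos 4,5,6,7): 1⊕1⊕1⊕0 = 1
Syndrome s4…s1 = 110 → error at position 6.

110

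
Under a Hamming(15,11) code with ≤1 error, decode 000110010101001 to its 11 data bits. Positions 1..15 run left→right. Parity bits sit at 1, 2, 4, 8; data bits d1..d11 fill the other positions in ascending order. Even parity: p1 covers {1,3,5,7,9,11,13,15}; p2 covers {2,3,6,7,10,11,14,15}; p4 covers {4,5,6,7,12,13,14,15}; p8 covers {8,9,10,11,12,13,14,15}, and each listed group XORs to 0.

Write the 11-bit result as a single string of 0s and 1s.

01000101001

s1 (pos 1,3,5,7,9,11,13,15): 0⊕0⊕1⊕0⊕0⊕0⊕0⊕1 = 0
s2 (pos 2,3,6,7,10,11,14,15): 0⊕0⊕0⊕0⊕1⊕0⊕0⊕1 = 0
s4 (pos 4,5,6,7,12,13,14,15): 1⊕1⊕0⊕0⊕1⊕0⊕0⊕1 = 0
s8 (pos 8,9,10,11,12,13,14,15): 1⊕0⊕1⊕0⊕1⊕0⊕0⊕1 = 0
Syndrome s8…s1 = 0000 → no error.
Read data bits from positions 3,5,6,7,9,10,11,12,13,14,15: 01000101001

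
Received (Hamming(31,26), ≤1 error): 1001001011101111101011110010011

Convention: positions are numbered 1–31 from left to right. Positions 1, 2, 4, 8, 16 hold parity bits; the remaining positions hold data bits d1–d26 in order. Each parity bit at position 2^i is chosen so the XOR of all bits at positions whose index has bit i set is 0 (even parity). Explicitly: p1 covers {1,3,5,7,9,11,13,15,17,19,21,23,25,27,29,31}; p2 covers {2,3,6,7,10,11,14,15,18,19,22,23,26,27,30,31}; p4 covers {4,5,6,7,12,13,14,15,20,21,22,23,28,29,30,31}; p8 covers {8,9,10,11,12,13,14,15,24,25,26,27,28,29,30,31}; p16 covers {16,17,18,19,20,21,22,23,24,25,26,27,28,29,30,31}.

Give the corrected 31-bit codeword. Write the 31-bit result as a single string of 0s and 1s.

1101001011101111101011110010011

s1 (pos 1,3,5,7,9,11,13,15,17,19,21,23,25,27,29,31): 1⊕0⊕0⊕1⊕1⊕1⊕1⊕1⊕1⊕1⊕1⊕1⊕0⊕1⊕0⊕1 = 0
s2 (pos 2,3,6,7,10,11,14,15,18,19,22,23,26,27,30,31): 0⊕0⊕0⊕1⊕1⊕1⊕1⊕1⊕0⊕1⊕1⊕1⊕0⊕1⊕1⊕1 = 1
s4 (pos 4,5,6,7,12,13,14,15,20,21,22,23,28,29,30,31): 1⊕0⊕0⊕1⊕0⊕1⊕1⊕1⊕0⊕1⊕1⊕1⊕0⊕0⊕1⊕1 = 0
s8 (pos 8,9,10,11,12,13,14,15,24,25,26,27,28,29,30,31): 0⊕1⊕1⊕1⊕0⊕1⊕1⊕1⊕1⊕0⊕0⊕1⊕0⊕0⊕1⊕1 = 0
s16 (pos 16,17,18,19,20,21,22,23,24,25,26,27,28,29,30,31): 1⊕1⊕0⊕1⊕0⊕1⊕1⊕1⊕1⊕0⊕0⊕1⊕0⊕0⊕1⊕1 = 0
Syndrome s16…s1 = 00010 → error at position 2.
Flip position 2: 1001001011101111101011110010011 → 1101001011101111101011110010011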